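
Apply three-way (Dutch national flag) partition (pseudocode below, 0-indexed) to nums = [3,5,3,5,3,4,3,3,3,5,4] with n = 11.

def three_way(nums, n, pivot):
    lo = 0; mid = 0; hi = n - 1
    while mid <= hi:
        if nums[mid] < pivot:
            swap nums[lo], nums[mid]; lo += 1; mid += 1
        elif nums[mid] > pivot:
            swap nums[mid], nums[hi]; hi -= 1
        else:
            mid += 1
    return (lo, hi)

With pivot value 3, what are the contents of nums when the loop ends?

pivot = 3; lo=0, mid=0, hi=10
nums[mid]=3=3: mid=1
nums[mid]=5>3: swap nums[1],nums[10]; hi=9 → [3,4,3,5,3,4,3,3,3,5,5]
nums[mid]=4>3: swap nums[1],nums[9]; hi=8 → [3,5,3,5,3,4,3,3,3,4,5]
nums[mid]=5>3: swap nums[1],nums[8]; hi=7 → [3,3,3,5,3,4,3,3,5,4,5]
nums[mid]=3=3: mid=2
nums[mid]=3=3: mid=3
nums[mid]=5>3: swap nums[3],nums[7]; hi=6 → [3,3,3,3,3,4,3,5,5,4,5]
nums[mid]=3=3: mid=4
nums[mid]=3=3: mid=5
nums[mid]=4>3: swap nums[5],nums[6]; hi=5 → [3,3,3,3,3,3,4,5,5,4,5]
nums[mid]=3=3: mid=6
end: lo=0, hi=5; nums = [3,3,3,3,3,3,4,5,5,4,5]

[3,3,3,3,3,3,4,5,5,4,5]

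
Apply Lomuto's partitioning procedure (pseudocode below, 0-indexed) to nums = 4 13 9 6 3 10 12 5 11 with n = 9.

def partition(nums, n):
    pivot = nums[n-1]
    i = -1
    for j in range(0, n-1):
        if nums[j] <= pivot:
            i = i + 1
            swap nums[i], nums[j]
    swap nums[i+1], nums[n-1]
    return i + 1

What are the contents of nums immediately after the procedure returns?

4 9 6 3 10 5 11 13 12

pivot = nums[8] = 11; i = -1
j=0: nums[0]=4 ≤ 11 → i=0, swap nums[0],nums[0] (no change) → 4 13 9 6 3 10 12 5 11
j=1: nums[1]=13 > 11 → no swap
j=2: nums[2]=9 ≤ 11 → i=1, swap nums[1],nums[2] → 4 9 13 6 3 10 12 5 11
j=3: nums[3]=6 ≤ 11 → i=2, swap nums[2],nums[3] → 4 9 6 13 3 10 12 5 11
j=4: nums[4]=3 ≤ 11 → i=3, swap nums[3],nums[4] → 4 9 6 3 13 10 12 5 11
j=5: nums[5]=10 ≤ 11 → i=4, swap nums[4],nums[5] → 4 9 6 3 10 13 12 5 11
j=6: nums[6]=12 > 11 → no swap
j=7: nums[7]=5 ≤ 11 → i=5, swap nums[5],nums[7] → 4 9 6 3 10 5 12 13 11
final swap nums[6],nums[8] → 4 9 6 3 10 5 11 13 12; return 6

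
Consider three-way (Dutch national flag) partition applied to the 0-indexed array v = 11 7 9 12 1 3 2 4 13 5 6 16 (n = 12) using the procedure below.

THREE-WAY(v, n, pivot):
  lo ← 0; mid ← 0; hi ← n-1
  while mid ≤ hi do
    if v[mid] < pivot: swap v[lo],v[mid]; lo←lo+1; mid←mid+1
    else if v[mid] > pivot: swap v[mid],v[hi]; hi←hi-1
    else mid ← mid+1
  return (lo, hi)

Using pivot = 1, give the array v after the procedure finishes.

1 9 12 7 3 2 4 13 5 6 16 11

lo=0 mid=0 hi=11
11>1: swap(0,11), hi=10 ⇒ 16 7 9 12 1 3 2 4 13 5 6 11
16>1: swap(0,10), hi=9 ⇒ 6 7 9 12 1 3 2 4 13 5 16 11
6>1: swap(0,9), hi=8 ⇒ 5 7 9 12 1 3 2 4 13 6 16 11
5>1: swap(0,8), hi=7 ⇒ 13 7 9 12 1 3 2 4 5 6 16 11
13>1: swap(0,7), hi=6 ⇒ 4 7 9 12 1 3 2 13 5 6 16 11
4>1: swap(0,6), hi=5 ⇒ 2 7 9 12 1 3 4 13 5 6 16 11
2>1: swap(0,5), hi=4 ⇒ 3 7 9 12 1 2 4 13 5 6 16 11
3>1: swap(0,4), hi=3 ⇒ 1 7 9 12 3 2 4 13 5 6 16 11
1=1: mid=1
7>1: swap(1,3), hi=2 ⇒ 1 12 9 7 3 2 4 13 5 6 16 11
12>1: swap(1,2), hi=1 ⇒ 1 9 12 7 3 2 4 13 5 6 16 11
9>1: swap(1,1), hi=0 ⇒ 1 9 12 7 3 2 4 13 5 6 16 11
done. lo=0 hi=0; v=1 9 12 7 3 2 4 13 5 6 16 11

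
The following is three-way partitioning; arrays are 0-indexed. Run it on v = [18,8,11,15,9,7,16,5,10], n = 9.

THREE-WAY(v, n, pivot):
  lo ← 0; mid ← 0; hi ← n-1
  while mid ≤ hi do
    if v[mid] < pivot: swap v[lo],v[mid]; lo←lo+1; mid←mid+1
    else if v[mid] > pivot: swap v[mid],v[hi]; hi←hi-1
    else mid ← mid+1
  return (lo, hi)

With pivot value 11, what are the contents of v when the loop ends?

[10,8,5,9,7,11,16,15,18]

lo=0 mid=0 hi=8
18>11: swap(0,8), hi=7 ⇒ [10,8,11,15,9,7,16,5,18]
10<11: swap(0,0), lo=1 mid=1 ⇒ [10,8,11,15,9,7,16,5,18]
8<11: swap(1,1), lo=2 mid=2 ⇒ [10,8,11,15,9,7,16,5,18]
11=11: mid=3
15>11: swap(3,7), hi=6 ⇒ [10,8,11,5,9,7,16,15,18]
5<11: swap(2,3), lo=3 mid=4 ⇒ [10,8,5,11,9,7,16,15,18]
9<11: swap(3,4), lo=4 mid=5 ⇒ [10,8,5,9,11,7,16,15,18]
7<11: swap(4,5), lo=5 mid=6 ⇒ [10,8,5,9,7,11,16,15,18]
16>11: swap(6,6), hi=5 ⇒ [10,8,5,9,7,11,16,15,18]
done. lo=5 hi=5; v=[10,8,5,9,7,11,16,15,18]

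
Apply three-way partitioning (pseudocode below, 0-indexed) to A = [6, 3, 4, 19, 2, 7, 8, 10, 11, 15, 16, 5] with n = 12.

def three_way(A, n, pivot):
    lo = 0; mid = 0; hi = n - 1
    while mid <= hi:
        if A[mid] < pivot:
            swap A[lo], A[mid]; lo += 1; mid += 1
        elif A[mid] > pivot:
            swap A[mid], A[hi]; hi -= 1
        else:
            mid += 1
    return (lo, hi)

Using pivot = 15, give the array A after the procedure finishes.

pivot = 15; lo=0, mid=0, hi=11
A[mid]=6<15: swap A[0],A[0]; lo=1,mid=1 → [6, 3, 4, 19, 2, 7, 8, 10, 11, 15, 16, 5]
A[mid]=3<15: swap A[1],A[1]; lo=2,mid=2 → [6, 3, 4, 19, 2, 7, 8, 10, 11, 15, 16, 5]
A[mid]=4<15: swap A[2],A[2]; lo=3,mid=3 → [6, 3, 4, 19, 2, 7, 8, 10, 11, 15, 16, 5]
A[mid]=19>15: swap A[3],A[11]; hi=10 → [6, 3, 4, 5, 2, 7, 8, 10, 11, 15, 16, 19]
A[mid]=5<15: swap A[3],A[3]; lo=4,mid=4 → [6, 3, 4, 5, 2, 7, 8, 10, 11, 15, 16, 19]
A[mid]=2<15: swap A[4],A[4]; lo=5,mid=5 → [6, 3, 4, 5, 2, 7, 8, 10, 11, 15, 16, 19]
A[mid]=7<15: swap A[5],A[5]; lo=6,mid=6 → [6, 3, 4, 5, 2, 7, 8, 10, 11, 15, 16, 19]
A[mid]=8<15: swap A[6],A[6]; lo=7,mid=7 → [6, 3, 4, 5, 2, 7, 8, 10, 11, 15, 16, 19]
A[mid]=10<15: swap A[7],A[7]; lo=8,mid=8 → [6, 3, 4, 5, 2, 7, 8, 10, 11, 15, 16, 19]
A[mid]=11<15: swap A[8],A[8]; lo=9,mid=9 → [6, 3, 4, 5, 2, 7, 8, 10, 11, 15, 16, 19]
A[mid]=15=15: mid=10
A[mid]=16>15: swap A[10],A[10]; hi=9 → [6, 3, 4, 5, 2, 7, 8, 10, 11, 15, 16, 19]
end: lo=9, hi=9; A = [6, 3, 4, 5, 2, 7, 8, 10, 11, 15, 16, 19]

[6, 3, 4, 5, 2, 7, 8, 10, 11, 15, 16, 19]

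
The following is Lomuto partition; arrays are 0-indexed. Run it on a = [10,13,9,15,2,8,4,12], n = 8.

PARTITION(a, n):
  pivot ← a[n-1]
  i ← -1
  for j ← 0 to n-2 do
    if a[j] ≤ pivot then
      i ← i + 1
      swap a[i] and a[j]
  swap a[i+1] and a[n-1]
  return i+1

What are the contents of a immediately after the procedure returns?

pivot = a[7] = 12; i = -1
j=0: a[0]=10 ≤ 12 → i=0, swap a[0],a[0] (no change) → [10,13,9,15,2,8,4,12]
j=1: a[1]=13 > 12 → no swap
j=2: a[2]=9 ≤ 12 → i=1, swap a[1],a[2] → [10,9,13,15,2,8,4,12]
j=3: a[3]=15 > 12 → no swap
j=4: a[4]=2 ≤ 12 → i=2, swap a[2],a[4] → [10,9,2,15,13,8,4,12]
j=5: a[5]=8 ≤ 12 → i=3, swap a[3],a[5] → [10,9,2,8,13,15,4,12]
j=6: a[6]=4 ≤ 12 → i=4, swap a[4],a[6] → [10,9,2,8,4,15,13,12]
final swap a[5],a[7] → [10,9,2,8,4,12,13,15]; return 5

[10,9,2,8,4,12,13,15]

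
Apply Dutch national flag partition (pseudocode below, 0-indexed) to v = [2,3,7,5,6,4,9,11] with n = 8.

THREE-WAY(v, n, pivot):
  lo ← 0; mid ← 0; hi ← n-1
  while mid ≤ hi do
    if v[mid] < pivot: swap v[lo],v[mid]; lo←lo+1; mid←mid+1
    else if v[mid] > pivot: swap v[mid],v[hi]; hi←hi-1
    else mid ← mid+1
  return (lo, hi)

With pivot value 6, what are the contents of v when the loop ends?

[2,3,4,5,6,9,11,7]

lo=0 mid=0 hi=7
2<6: swap(0,0), lo=1 mid=1 ⇒ [2,3,7,5,6,4,9,11]
3<6: swap(1,1), lo=2 mid=2 ⇒ [2,3,7,5,6,4,9,11]
7>6: swap(2,7), hi=6 ⇒ [2,3,11,5,6,4,9,7]
11>6: swap(2,6), hi=5 ⇒ [2,3,9,5,6,4,11,7]
9>6: swap(2,5), hi=4 ⇒ [2,3,4,5,6,9,11,7]
4<6: swap(2,2), lo=3 mid=3 ⇒ [2,3,4,5,6,9,11,7]
5<6: swap(3,3), lo=4 mid=4 ⇒ [2,3,4,5,6,9,11,7]
6=6: mid=5
done. lo=4 hi=4; v=[2,3,4,5,6,9,11,7]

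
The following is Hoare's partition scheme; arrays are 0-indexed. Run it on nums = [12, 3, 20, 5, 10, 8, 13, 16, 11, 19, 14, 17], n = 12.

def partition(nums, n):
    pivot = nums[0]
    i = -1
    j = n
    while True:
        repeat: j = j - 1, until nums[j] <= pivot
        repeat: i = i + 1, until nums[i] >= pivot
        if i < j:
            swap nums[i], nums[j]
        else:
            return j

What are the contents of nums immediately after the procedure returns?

[11, 3, 8, 5, 10, 20, 13, 16, 12, 19, 14, 17]

pivot = nums[0] = 12; i = -1, j = 12
j→8 (nums[8]=11≤12), i→0 (nums[0]=12≥12); i<j, swap → [11, 3, 20, 5, 10, 8, 13, 16, 12, 19, 14, 17]
j→5 (nums[5]=8≤12), i→2 (nums[2]=20≥12); i<j, swap → [11, 3, 8, 5, 10, 20, 13, 16, 12, 19, 14, 17]
j→4, i→5; i≥j, return j=4. nums = [11, 3, 8, 5, 10, 20, 13, 16, 12, 19, 14, 17]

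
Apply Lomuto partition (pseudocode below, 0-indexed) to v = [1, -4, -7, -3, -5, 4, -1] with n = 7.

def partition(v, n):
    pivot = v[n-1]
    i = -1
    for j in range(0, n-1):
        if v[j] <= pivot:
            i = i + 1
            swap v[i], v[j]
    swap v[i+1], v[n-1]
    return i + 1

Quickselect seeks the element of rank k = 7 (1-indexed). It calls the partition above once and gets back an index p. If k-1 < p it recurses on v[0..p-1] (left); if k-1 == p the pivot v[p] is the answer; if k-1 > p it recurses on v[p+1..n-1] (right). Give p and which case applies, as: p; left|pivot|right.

pivot = v[6] = -1; i = -1
j=0: v[0]=1 > -1 → no swap
j=1: v[1]=-4 ≤ -1 → i=0, swap v[0],v[1] → [-4, 1, -7, -3, -5, 4, -1]
j=2: v[2]=-7 ≤ -1 → i=1, swap v[1],v[2] → [-4, -7, 1, -3, -5, 4, -1]
j=3: v[3]=-3 ≤ -1 → i=2, swap v[2],v[3] → [-4, -7, -3, 1, -5, 4, -1]
j=4: v[4]=-5 ≤ -1 → i=3, swap v[3],v[4] → [-4, -7, -3, -5, 1, 4, -1]
j=5: v[5]=4 > -1 → no swap
final swap v[4],v[6] → [-4, -7, -3, -5, -1, 4, 1]; return 4
p = 4; k-1 = 6 > 4 ⇒ right

4; right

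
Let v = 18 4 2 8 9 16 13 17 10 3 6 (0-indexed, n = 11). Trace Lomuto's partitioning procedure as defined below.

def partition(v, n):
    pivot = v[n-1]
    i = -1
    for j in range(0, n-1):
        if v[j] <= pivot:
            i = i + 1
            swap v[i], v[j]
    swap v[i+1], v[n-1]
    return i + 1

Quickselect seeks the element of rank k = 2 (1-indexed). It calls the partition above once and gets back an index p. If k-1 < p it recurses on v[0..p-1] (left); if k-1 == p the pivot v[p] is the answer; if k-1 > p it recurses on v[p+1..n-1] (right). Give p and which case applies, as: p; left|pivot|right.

3; left

pivot=6, i=-1
j=0: 18>6, skip
j=1: 4≤6, i=0, swap(0,1) ⇒ 4 18 2 8 9 16 13 17 10 3 6
j=2: 2≤6, i=1, swap(1,2) ⇒ 4 2 18 8 9 16 13 17 10 3 6
j=3: 8>6, skip
j=4: 9>6, skip
j=5: 16>6, skip
j=6: 13>6, skip
j=7: 17>6, skip
j=8: 10>6, skip
j=9: 3≤6, i=2, swap(2,9) ⇒ 4 2 3 8 9 16 13 17 10 18 6
swap(3,10) ⇒ 4 2 3 6 9 16 13 17 10 18 8; return 3
p = 3; k-1 = 1 < 3 ⇒ left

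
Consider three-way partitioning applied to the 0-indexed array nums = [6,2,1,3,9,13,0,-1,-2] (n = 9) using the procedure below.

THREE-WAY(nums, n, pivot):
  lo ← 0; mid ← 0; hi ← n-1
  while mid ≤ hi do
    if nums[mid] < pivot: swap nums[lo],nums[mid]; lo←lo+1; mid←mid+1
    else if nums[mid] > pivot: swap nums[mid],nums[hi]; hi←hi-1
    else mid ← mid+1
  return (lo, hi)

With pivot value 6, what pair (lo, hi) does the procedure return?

lo=0 mid=0 hi=8
6=6: mid=1
2<6: swap(0,1), lo=1 mid=2 ⇒ [2,6,1,3,9,13,0,-1,-2]
1<6: swap(1,2), lo=2 mid=3 ⇒ [2,1,6,3,9,13,0,-1,-2]
3<6: swap(2,3), lo=3 mid=4 ⇒ [2,1,3,6,9,13,0,-1,-2]
9>6: swap(4,8), hi=7 ⇒ [2,1,3,6,-2,13,0,-1,9]
-2<6: swap(3,4), lo=4 mid=5 ⇒ [2,1,3,-2,6,13,0,-1,9]
13>6: swap(5,7), hi=6 ⇒ [2,1,3,-2,6,-1,0,13,9]
-1<6: swap(4,5), lo=5 mid=6 ⇒ [2,1,3,-2,-1,6,0,13,9]
0<6: swap(5,6), lo=6 mid=7 ⇒ [2,1,3,-2,-1,0,6,13,9]
done. lo=6 hi=6; nums=[2,1,3,-2,-1,0,6,13,9]

(6, 6)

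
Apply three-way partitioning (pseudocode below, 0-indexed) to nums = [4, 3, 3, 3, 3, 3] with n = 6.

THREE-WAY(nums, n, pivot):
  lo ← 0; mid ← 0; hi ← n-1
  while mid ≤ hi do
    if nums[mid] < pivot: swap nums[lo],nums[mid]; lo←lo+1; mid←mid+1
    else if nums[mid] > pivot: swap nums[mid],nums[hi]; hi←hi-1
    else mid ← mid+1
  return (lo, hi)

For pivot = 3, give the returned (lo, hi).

(0, 4)

lo=0 mid=0 hi=5
4>3: swap(0,5), hi=4 ⇒ [3, 3, 3, 3, 3, 4]
3=3: mid=1
3=3: mid=2
3=3: mid=3
3=3: mid=4
3=3: mid=5
done. lo=0 hi=4; nums=[3, 3, 3, 3, 3, 4]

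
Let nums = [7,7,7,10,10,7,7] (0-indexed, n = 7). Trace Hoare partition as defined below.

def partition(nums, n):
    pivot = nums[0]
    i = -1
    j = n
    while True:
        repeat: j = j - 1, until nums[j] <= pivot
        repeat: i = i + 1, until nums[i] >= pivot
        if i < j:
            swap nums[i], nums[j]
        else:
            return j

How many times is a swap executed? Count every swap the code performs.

pivot = nums[0] = 7; i = -1, j = 7
j→6 (nums[6]=7≤7), i→0 (nums[0]=7≥7); i<j, swap → [7,7,7,10,10,7,7]
j→5 (nums[5]=7≤7), i→1 (nums[1]=7≥7); i<j, swap → [7,7,7,10,10,7,7]
j→2, i→2; i≥j, return j=2. nums = [7,7,7,10,10,7,7]

2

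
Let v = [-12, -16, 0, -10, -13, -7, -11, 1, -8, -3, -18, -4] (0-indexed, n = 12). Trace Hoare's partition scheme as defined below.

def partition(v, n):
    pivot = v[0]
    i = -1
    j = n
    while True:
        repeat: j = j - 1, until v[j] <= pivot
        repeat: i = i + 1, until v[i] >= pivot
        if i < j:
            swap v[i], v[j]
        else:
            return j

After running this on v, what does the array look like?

[-18, -16, -13, -10, 0, -7, -11, 1, -8, -3, -12, -4]

pivot=-12
j stops at 10 (-18), i stops at 0 (-12); swap ⇒ [-18, -16, 0, -10, -13, -7, -11, 1, -8, -3, -12, -4]
j stops at 4 (-13), i stops at 2 (0); swap ⇒ [-18, -16, -13, -10, 0, -7, -11, 1, -8, -3, -12, -4]
j stops at 2, i stops at 3; i≥j ⇒ return 2. v=[-18, -16, -13, -10, 0, -7, -11, 1, -8, -3, -12, -4]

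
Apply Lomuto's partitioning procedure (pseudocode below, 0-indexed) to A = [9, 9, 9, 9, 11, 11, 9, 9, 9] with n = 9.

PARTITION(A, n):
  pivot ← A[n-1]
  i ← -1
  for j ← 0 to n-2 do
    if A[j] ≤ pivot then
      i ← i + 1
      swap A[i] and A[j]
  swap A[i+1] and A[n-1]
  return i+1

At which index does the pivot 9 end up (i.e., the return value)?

6

pivot = A[8] = 9; i = -1
j=0: A[0]=9 ≤ 9 → i=0, swap A[0],A[0] (no change) → [9, 9, 9, 9, 11, 11, 9, 9, 9]
j=1: A[1]=9 ≤ 9 → i=1, swap A[1],A[1] (no change) → [9, 9, 9, 9, 11, 11, 9, 9, 9]
j=2: A[2]=9 ≤ 9 → i=2, swap A[2],A[2] (no change) → [9, 9, 9, 9, 11, 11, 9, 9, 9]
j=3: A[3]=9 ≤ 9 → i=3, swap A[3],A[3] (no change) → [9, 9, 9, 9, 11, 11, 9, 9, 9]
j=4: A[4]=11 > 9 → no swap
j=5: A[5]=11 > 9 → no swap
j=6: A[6]=9 ≤ 9 → i=4, swap A[4],A[6] → [9, 9, 9, 9, 9, 11, 11, 9, 9]
j=7: A[7]=9 ≤ 9 → i=5, swap A[5],A[7] → [9, 9, 9, 9, 9, 9, 11, 11, 9]
final swap A[6],A[8] → [9, 9, 9, 9, 9, 9, 9, 11, 11]; return 6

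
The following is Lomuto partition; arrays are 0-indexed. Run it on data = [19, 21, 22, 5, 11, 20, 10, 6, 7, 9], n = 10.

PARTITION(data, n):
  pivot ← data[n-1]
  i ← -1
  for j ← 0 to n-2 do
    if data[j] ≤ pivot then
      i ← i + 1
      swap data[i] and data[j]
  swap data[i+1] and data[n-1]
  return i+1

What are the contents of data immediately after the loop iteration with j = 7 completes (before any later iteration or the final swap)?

pivot=9, i=-1
j=0: 19>9, skip
j=1: 21>9, skip
j=2: 22>9, skip
j=3: 5≤9, i=0, swap(0,3) ⇒ [5, 21, 22, 19, 11, 20, 10, 6, 7, 9]
j=4: 11>9, skip
j=5: 20>9, skip
j=6: 10>9, skip
j=7: 6≤9, i=1, swap(1,7) ⇒ [5, 6, 22, 19, 11, 20, 10, 21, 7, 9]
(after j=7) data = [5, 6, 22, 19, 11, 20, 10, 21, 7, 9]

[5, 6, 22, 19, 11, 20, 10, 21, 7, 9]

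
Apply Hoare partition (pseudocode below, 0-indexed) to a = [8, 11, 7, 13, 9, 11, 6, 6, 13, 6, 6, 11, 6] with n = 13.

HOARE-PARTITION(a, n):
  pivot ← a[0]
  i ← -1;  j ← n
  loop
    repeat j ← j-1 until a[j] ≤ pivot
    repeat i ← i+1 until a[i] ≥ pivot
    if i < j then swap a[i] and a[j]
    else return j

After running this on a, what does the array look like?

pivot = a[0] = 8; i = -1, j = 13
j→12 (a[12]=6≤8), i→0 (a[0]=8≥8); i<j, swap → [6, 11, 7, 13, 9, 11, 6, 6, 13, 6, 6, 11, 8]
j→10 (a[10]=6≤8), i→1 (a[1]=11≥8); i<j, swap → [6, 6, 7, 13, 9, 11, 6, 6, 13, 6, 11, 11, 8]
j→9 (a[9]=6≤8), i→3 (a[3]=13≥8); i<j, swap → [6, 6, 7, 6, 9, 11, 6, 6, 13, 13, 11, 11, 8]
j→7 (a[7]=6≤8), i→4 (a[4]=9≥8); i<j, swap → [6, 6, 7, 6, 6, 11, 6, 9, 13, 13, 11, 11, 8]
j→6 (a[6]=6≤8), i→5 (a[5]=11≥8); i<j, swap → [6, 6, 7, 6, 6, 6, 11, 9, 13, 13, 11, 11, 8]
j→5, i→6; i≥j, return j=5. a = [6, 6, 7, 6, 6, 6, 11, 9, 13, 13, 11, 11, 8]

[6, 6, 7, 6, 6, 6, 11, 9, 13, 13, 11, 11, 8]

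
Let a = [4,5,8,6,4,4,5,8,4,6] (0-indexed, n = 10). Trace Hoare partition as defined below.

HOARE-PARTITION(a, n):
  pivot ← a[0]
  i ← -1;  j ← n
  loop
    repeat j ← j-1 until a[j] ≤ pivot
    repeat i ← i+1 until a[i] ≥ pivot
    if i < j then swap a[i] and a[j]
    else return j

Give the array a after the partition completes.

[4,4,4,6,8,5,5,8,4,6]

pivot=4
j stops at 8 (4), i stops at 0 (4); swap ⇒ [4,5,8,6,4,4,5,8,4,6]
j stops at 5 (4), i stops at 1 (5); swap ⇒ [4,4,8,6,4,5,5,8,4,6]
j stops at 4 (4), i stops at 2 (8); swap ⇒ [4,4,4,6,8,5,5,8,4,6]
j stops at 2, i stops at 3; i≥j ⇒ return 2. a=[4,4,4,6,8,5,5,8,4,6]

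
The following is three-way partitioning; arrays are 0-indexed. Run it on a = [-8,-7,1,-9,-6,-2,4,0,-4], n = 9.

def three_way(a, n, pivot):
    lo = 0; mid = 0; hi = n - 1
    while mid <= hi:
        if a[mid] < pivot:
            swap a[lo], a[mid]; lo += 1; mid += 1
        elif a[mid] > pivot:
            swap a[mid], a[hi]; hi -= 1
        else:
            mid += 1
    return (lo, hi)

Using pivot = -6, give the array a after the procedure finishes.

[-8,-7,-9,-6,-2,4,0,-4,1]

pivot = -6; lo=0, mid=0, hi=8
a[mid]=-8<-6: swap a[0],a[0]; lo=1,mid=1 → [-8,-7,1,-9,-6,-2,4,0,-4]
a[mid]=-7<-6: swap a[1],a[1]; lo=2,mid=2 → [-8,-7,1,-9,-6,-2,4,0,-4]
a[mid]=1>-6: swap a[2],a[8]; hi=7 → [-8,-7,-4,-9,-6,-2,4,0,1]
a[mid]=-4>-6: swap a[2],a[7]; hi=6 → [-8,-7,0,-9,-6,-2,4,-4,1]
a[mid]=0>-6: swap a[2],a[6]; hi=5 → [-8,-7,4,-9,-6,-2,0,-4,1]
a[mid]=4>-6: swap a[2],a[5]; hi=4 → [-8,-7,-2,-9,-6,4,0,-4,1]
a[mid]=-2>-6: swap a[2],a[4]; hi=3 → [-8,-7,-6,-9,-2,4,0,-4,1]
a[mid]=-6=-6: mid=3
a[mid]=-9<-6: swap a[2],a[3]; lo=3,mid=4 → [-8,-7,-9,-6,-2,4,0,-4,1]
end: lo=3, hi=3; a = [-8,-7,-9,-6,-2,4,0,-4,1]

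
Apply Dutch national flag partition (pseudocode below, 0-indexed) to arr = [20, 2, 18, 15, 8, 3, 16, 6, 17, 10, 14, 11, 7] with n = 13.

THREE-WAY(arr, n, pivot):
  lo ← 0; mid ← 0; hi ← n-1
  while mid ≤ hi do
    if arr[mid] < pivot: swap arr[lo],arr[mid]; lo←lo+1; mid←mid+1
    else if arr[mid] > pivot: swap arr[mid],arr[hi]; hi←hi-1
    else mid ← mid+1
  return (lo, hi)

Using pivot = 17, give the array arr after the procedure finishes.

[7, 2, 11, 15, 8, 3, 16, 6, 10, 14, 17, 18, 20]

pivot = 17; lo=0, mid=0, hi=12
arr[mid]=20>17: swap arr[0],arr[12]; hi=11 → [7, 2, 18, 15, 8, 3, 16, 6, 17, 10, 14, 11, 20]
arr[mid]=7<17: swap arr[0],arr[0]; lo=1,mid=1 → [7, 2, 18, 15, 8, 3, 16, 6, 17, 10, 14, 11, 20]
arr[mid]=2<17: swap arr[1],arr[1]; lo=2,mid=2 → [7, 2, 18, 15, 8, 3, 16, 6, 17, 10, 14, 11, 20]
arr[mid]=18>17: swap arr[2],arr[11]; hi=10 → [7, 2, 11, 15, 8, 3, 16, 6, 17, 10, 14, 18, 20]
arr[mid]=11<17: swap arr[2],arr[2]; lo=3,mid=3 → [7, 2, 11, 15, 8, 3, 16, 6, 17, 10, 14, 18, 20]
arr[mid]=15<17: swap arr[3],arr[3]; lo=4,mid=4 → [7, 2, 11, 15, 8, 3, 16, 6, 17, 10, 14, 18, 20]
arr[mid]=8<17: swap arr[4],arr[4]; lo=5,mid=5 → [7, 2, 11, 15, 8, 3, 16, 6, 17, 10, 14, 18, 20]
arr[mid]=3<17: swap arr[5],arr[5]; lo=6,mid=6 → [7, 2, 11, 15, 8, 3, 16, 6, 17, 10, 14, 18, 20]
arr[mid]=16<17: swap arr[6],arr[6]; lo=7,mid=7 → [7, 2, 11, 15, 8, 3, 16, 6, 17, 10, 14, 18, 20]
arr[mid]=6<17: swap arr[7],arr[7]; lo=8,mid=8 → [7, 2, 11, 15, 8, 3, 16, 6, 17, 10, 14, 18, 20]
arr[mid]=17=17: mid=9
arr[mid]=10<17: swap arr[8],arr[9]; lo=9,mid=10 → [7, 2, 11, 15, 8, 3, 16, 6, 10, 17, 14, 18, 20]
arr[mid]=14<17: swap arr[9],arr[10]; lo=10,mid=11 → [7, 2, 11, 15, 8, 3, 16, 6, 10, 14, 17, 18, 20]
end: lo=10, hi=10; arr = [7, 2, 11, 15, 8, 3, 16, 6, 10, 14, 17, 18, 20]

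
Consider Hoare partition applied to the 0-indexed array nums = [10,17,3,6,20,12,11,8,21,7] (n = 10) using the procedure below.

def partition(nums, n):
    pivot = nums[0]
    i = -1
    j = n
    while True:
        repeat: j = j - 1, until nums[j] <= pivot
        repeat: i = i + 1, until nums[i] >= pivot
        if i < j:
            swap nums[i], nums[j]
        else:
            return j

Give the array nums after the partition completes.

[7,8,3,6,20,12,11,17,21,10]

pivot = nums[0] = 10; i = -1, j = 10
j→9 (nums[9]=7≤10), i→0 (nums[0]=10≥10); i<j, swap → [7,17,3,6,20,12,11,8,21,10]
j→7 (nums[7]=8≤10), i→1 (nums[1]=17≥10); i<j, swap → [7,8,3,6,20,12,11,17,21,10]
j→3, i→4; i≥j, return j=3. nums = [7,8,3,6,20,12,11,17,21,10]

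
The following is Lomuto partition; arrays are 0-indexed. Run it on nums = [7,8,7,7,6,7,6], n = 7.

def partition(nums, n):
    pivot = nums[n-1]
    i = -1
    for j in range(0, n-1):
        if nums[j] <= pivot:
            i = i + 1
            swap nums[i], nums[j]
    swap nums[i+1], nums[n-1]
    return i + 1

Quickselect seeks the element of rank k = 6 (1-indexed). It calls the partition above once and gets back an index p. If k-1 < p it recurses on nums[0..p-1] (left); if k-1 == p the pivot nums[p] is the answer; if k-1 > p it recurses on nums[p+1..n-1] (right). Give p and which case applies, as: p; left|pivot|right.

1; right

pivot = nums[6] = 6; i = -1
j=0: nums[0]=7 > 6 → no swap
j=1: nums[1]=8 > 6 → no swap
j=2: nums[2]=7 > 6 → no swap
j=3: nums[3]=7 > 6 → no swap
j=4: nums[4]=6 ≤ 6 → i=0, swap nums[0],nums[4] → [6,8,7,7,7,7,6]
j=5: nums[5]=7 > 6 → no swap
final swap nums[1],nums[6] → [6,6,7,7,7,7,8]; return 1
p = 1; k-1 = 5 > 1 ⇒ right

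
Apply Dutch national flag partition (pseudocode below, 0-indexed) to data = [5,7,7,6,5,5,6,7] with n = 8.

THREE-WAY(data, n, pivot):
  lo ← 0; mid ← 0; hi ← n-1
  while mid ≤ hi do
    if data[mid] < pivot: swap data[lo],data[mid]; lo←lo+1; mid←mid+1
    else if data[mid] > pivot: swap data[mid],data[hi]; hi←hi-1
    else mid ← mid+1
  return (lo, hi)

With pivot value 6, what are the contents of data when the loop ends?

lo=0 mid=0 hi=7
5<6: swap(0,0), lo=1 mid=1 ⇒ [5,7,7,6,5,5,6,7]
7>6: swap(1,7), hi=6 ⇒ [5,7,7,6,5,5,6,7]
7>6: swap(1,6), hi=5 ⇒ [5,6,7,6,5,5,7,7]
6=6: mid=2
7>6: swap(2,5), hi=4 ⇒ [5,6,5,6,5,7,7,7]
5<6: swap(1,2), lo=2 mid=3 ⇒ [5,5,6,6,5,7,7,7]
6=6: mid=4
5<6: swap(2,4), lo=3 mid=5 ⇒ [5,5,5,6,6,7,7,7]
done. lo=3 hi=4; data=[5,5,5,6,6,7,7,7]

[5,5,5,6,6,7,7,7]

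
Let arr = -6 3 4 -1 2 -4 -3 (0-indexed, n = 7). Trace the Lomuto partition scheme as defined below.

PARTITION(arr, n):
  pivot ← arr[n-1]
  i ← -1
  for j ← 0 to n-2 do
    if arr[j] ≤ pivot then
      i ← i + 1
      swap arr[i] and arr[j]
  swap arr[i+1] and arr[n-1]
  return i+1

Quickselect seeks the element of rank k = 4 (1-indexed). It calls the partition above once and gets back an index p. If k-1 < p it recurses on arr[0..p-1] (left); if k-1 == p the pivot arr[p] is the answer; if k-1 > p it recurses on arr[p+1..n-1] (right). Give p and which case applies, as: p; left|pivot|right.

pivot = arr[6] = -3; i = -1
j=0: arr[0]=-6 ≤ -3 → i=0, swap arr[0],arr[0] (no change) → -6 3 4 -1 2 -4 -3
j=1: arr[1]=3 > -3 → no swap
j=2: arr[2]=4 > -3 → no swap
j=3: arr[3]=-1 > -3 → no swap
j=4: arr[4]=2 > -3 → no swap
j=5: arr[5]=-4 ≤ -3 → i=1, swap arr[1],arr[5] → -6 -4 4 -1 2 3 -3
final swap arr[2],arr[6] → -6 -4 -3 -1 2 3 4; return 2
p = 2; k-1 = 3 > 2 ⇒ right

2; right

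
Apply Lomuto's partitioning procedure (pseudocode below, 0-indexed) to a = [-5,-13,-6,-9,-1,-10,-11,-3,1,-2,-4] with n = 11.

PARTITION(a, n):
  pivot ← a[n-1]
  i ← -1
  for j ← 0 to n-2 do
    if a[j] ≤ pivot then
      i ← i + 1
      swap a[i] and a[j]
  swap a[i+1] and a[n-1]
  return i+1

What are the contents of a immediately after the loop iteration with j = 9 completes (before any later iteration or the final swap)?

[-5,-13,-6,-9,-10,-11,-1,-3,1,-2,-4]

pivot = a[10] = -4; i = -1
j=0: a[0]=-5 ≤ -4 → i=0, swap a[0],a[0] (no change) → [-5,-13,-6,-9,-1,-10,-11,-3,1,-2,-4]
j=1: a[1]=-13 ≤ -4 → i=1, swap a[1],a[1] (no change) → [-5,-13,-6,-9,-1,-10,-11,-3,1,-2,-4]
j=2: a[2]=-6 ≤ -4 → i=2, swap a[2],a[2] (no change) → [-5,-13,-6,-9,-1,-10,-11,-3,1,-2,-4]
j=3: a[3]=-9 ≤ -4 → i=3, swap a[3],a[3] (no change) → [-5,-13,-6,-9,-1,-10,-11,-3,1,-2,-4]
j=4: a[4]=-1 > -4 → no swap
j=5: a[5]=-10 ≤ -4 → i=4, swap a[4],a[5] → [-5,-13,-6,-9,-10,-1,-11,-3,1,-2,-4]
j=6: a[6]=-11 ≤ -4 → i=5, swap a[5],a[6] → [-5,-13,-6,-9,-10,-11,-1,-3,1,-2,-4]
j=7: a[7]=-3 > -4 → no swap
j=8: a[8]=1 > -4 → no swap
j=9: a[9]=-2 > -4 → no swap
(after j=9) a = [-5,-13,-6,-9,-10,-11,-1,-3,1,-2,-4]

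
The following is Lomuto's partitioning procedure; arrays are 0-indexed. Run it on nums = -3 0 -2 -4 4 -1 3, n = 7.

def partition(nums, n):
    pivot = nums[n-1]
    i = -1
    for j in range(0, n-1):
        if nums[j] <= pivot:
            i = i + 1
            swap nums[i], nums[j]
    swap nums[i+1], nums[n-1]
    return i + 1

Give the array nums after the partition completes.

pivot=3, i=-1
j=0: -3≤3, i=0, swap(0,0) ⇒ -3 0 -2 -4 4 -1 3
j=1: 0≤3, i=1, swap(1,1) ⇒ -3 0 -2 -4 4 -1 3
j=2: -2≤3, i=2, swap(2,2) ⇒ -3 0 -2 -4 4 -1 3
j=3: -4≤3, i=3, swap(3,3) ⇒ -3 0 -2 -4 4 -1 3
j=4: 4>3, skip
j=5: -1≤3, i=4, swap(4,5) ⇒ -3 0 -2 -4 -1 4 3
swap(5,6) ⇒ -3 0 -2 -4 -1 3 4; return 5

-3 0 -2 -4 -1 3 4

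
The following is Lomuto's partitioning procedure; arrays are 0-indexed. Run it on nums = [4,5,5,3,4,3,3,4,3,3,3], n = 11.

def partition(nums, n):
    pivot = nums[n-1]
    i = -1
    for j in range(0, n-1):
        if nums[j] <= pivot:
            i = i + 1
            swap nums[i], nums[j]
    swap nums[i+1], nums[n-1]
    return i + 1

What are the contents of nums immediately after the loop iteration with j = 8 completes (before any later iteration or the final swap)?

[3,3,3,3,4,5,5,4,4,3,3]

pivot = nums[10] = 3; i = -1
j=0: nums[0]=4 > 3 → no swap
j=1: nums[1]=5 > 3 → no swap
j=2: nums[2]=5 > 3 → no swap
j=3: nums[3]=3 ≤ 3 → i=0, swap nums[0],nums[3] → [3,5,5,4,4,3,3,4,3,3,3]
j=4: nums[4]=4 > 3 → no swap
j=5: nums[5]=3 ≤ 3 → i=1, swap nums[1],nums[5] → [3,3,5,4,4,5,3,4,3,3,3]
j=6: nums[6]=3 ≤ 3 → i=2, swap nums[2],nums[6] → [3,3,3,4,4,5,5,4,3,3,3]
j=7: nums[7]=4 > 3 → no swap
j=8: nums[8]=3 ≤ 3 → i=3, swap nums[3],nums[8] → [3,3,3,3,4,5,5,4,4,3,3]
(after j=8) nums = [3,3,3,3,4,5,5,4,4,3,3]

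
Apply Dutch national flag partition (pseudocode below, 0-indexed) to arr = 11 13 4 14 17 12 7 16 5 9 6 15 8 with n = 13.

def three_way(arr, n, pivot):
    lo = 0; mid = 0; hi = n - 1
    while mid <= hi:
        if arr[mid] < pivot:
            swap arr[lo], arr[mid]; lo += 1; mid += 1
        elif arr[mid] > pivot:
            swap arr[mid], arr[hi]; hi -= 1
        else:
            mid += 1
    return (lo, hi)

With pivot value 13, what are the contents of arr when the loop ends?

11 4 8 6 12 7 9 5 13 16 15 17 14

pivot = 13; lo=0, mid=0, hi=12
arr[mid]=11<13: swap arr[0],arr[0]; lo=1,mid=1 → 11 13 4 14 17 12 7 16 5 9 6 15 8
arr[mid]=13=13: mid=2
arr[mid]=4<13: swap arr[1],arr[2]; lo=2,mid=3 → 11 4 13 14 17 12 7 16 5 9 6 15 8
arr[mid]=14>13: swap arr[3],arr[12]; hi=11 → 11 4 13 8 17 12 7 16 5 9 6 15 14
arr[mid]=8<13: swap arr[2],arr[3]; lo=3,mid=4 → 11 4 8 13 17 12 7 16 5 9 6 15 14
arr[mid]=17>13: swap arr[4],arr[11]; hi=10 → 11 4 8 13 15 12 7 16 5 9 6 17 14
arr[mid]=15>13: swap arr[4],arr[10]; hi=9 → 11 4 8 13 6 12 7 16 5 9 15 17 14
arr[mid]=6<13: swap arr[3],arr[4]; lo=4,mid=5 → 11 4 8 6 13 12 7 16 5 9 15 17 14
arr[mid]=12<13: swap arr[4],arr[5]; lo=5,mid=6 → 11 4 8 6 12 13 7 16 5 9 15 17 14
arr[mid]=7<13: swap arr[5],arr[6]; lo=6,mid=7 → 11 4 8 6 12 7 13 16 5 9 15 17 14
arr[mid]=16>13: swap arr[7],arr[9]; hi=8 → 11 4 8 6 12 7 13 9 5 16 15 17 14
arr[mid]=9<13: swap arr[6],arr[7]; lo=7,mid=8 → 11 4 8 6 12 7 9 13 5 16 15 17 14
arr[mid]=5<13: swap arr[7],arr[8]; lo=8,mid=9 → 11 4 8 6 12 7 9 5 13 16 15 17 14
end: lo=8, hi=8; arr = 11 4 8 6 12 7 9 5 13 16 15 17 14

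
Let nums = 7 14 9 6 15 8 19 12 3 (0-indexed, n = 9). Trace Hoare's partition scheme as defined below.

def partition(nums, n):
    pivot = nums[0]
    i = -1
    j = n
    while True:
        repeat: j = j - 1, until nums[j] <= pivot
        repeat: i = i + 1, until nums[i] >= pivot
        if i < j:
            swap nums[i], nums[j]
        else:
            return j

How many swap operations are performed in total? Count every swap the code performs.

2

pivot = nums[0] = 7; i = -1, j = 9
j→8 (nums[8]=3≤7), i→0 (nums[0]=7≥7); i<j, swap → 3 14 9 6 15 8 19 12 7
j→3 (nums[3]=6≤7), i→1 (nums[1]=14≥7); i<j, swap → 3 6 9 14 15 8 19 12 7
j→1, i→2; i≥j, return j=1. nums = 3 6 9 14 15 8 19 12 7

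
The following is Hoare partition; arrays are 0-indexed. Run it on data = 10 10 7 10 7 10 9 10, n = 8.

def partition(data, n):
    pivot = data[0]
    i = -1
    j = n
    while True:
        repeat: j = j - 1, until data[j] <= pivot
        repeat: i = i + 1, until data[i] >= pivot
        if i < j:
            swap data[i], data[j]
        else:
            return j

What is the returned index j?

4

pivot=10
j stops at 7 (10), i stops at 0 (10); swap ⇒ 10 10 7 10 7 10 9 10
j stops at 6 (9), i stops at 1 (10); swap ⇒ 10 9 7 10 7 10 10 10
j stops at 5 (10), i stops at 3 (10); swap ⇒ 10 9 7 10 7 10 10 10
j stops at 4, i stops at 5; i≥j ⇒ return 4. data=10 9 7 10 7 10 10 10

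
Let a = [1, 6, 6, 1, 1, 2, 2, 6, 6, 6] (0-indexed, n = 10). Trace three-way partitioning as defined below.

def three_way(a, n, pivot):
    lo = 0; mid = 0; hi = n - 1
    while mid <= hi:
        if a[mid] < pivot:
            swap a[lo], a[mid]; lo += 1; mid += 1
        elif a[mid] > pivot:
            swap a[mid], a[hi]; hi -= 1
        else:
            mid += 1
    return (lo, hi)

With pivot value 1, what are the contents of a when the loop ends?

[1, 1, 1, 6, 2, 2, 6, 6, 6, 6]

pivot = 1; lo=0, mid=0, hi=9
a[mid]=1=1: mid=1
a[mid]=6>1: swap a[1],a[9]; hi=8 → [1, 6, 6, 1, 1, 2, 2, 6, 6, 6]
a[mid]=6>1: swap a[1],a[8]; hi=7 → [1, 6, 6, 1, 1, 2, 2, 6, 6, 6]
a[mid]=6>1: swap a[1],a[7]; hi=6 → [1, 6, 6, 1, 1, 2, 2, 6, 6, 6]
a[mid]=6>1: swap a[1],a[6]; hi=5 → [1, 2, 6, 1, 1, 2, 6, 6, 6, 6]
a[mid]=2>1: swap a[1],a[5]; hi=4 → [1, 2, 6, 1, 1, 2, 6, 6, 6, 6]
a[mid]=2>1: swap a[1],a[4]; hi=3 → [1, 1, 6, 1, 2, 2, 6, 6, 6, 6]
a[mid]=1=1: mid=2
a[mid]=6>1: swap a[2],a[3]; hi=2 → [1, 1, 1, 6, 2, 2, 6, 6, 6, 6]
a[mid]=1=1: mid=3
end: lo=0, hi=2; a = [1, 1, 1, 6, 2, 2, 6, 6, 6, 6]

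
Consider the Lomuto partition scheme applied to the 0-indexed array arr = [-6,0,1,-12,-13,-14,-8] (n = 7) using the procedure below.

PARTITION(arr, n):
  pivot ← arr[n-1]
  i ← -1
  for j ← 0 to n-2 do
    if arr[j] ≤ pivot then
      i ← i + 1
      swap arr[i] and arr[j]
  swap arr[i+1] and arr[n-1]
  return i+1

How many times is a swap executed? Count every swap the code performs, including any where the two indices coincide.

4

pivot = arr[6] = -8; i = -1
j=0: arr[0]=-6 > -8 → no swap
j=1: arr[1]=0 > -8 → no swap
j=2: arr[2]=1 > -8 → no swap
j=3: arr[3]=-12 ≤ -8 → i=0, swap arr[0],arr[3] → [-12,0,1,-6,-13,-14,-8]
j=4: arr[4]=-13 ≤ -8 → i=1, swap arr[1],arr[4] → [-12,-13,1,-6,0,-14,-8]
j=5: arr[5]=-14 ≤ -8 → i=2, swap arr[2],arr[5] → [-12,-13,-14,-6,0,1,-8]
final swap arr[3],arr[6] → [-12,-13,-14,-8,0,1,-6]; return 3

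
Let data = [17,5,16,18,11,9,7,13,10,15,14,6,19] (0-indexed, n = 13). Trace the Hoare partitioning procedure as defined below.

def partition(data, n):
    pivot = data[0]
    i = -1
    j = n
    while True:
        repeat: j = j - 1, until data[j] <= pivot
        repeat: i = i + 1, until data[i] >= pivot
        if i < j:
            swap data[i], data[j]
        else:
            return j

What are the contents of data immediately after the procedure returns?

pivot = data[0] = 17; i = -1, j = 13
j→11 (data[11]=6≤17), i→0 (data[0]=17≥17); i<j, swap → [6,5,16,18,11,9,7,13,10,15,14,17,19]
j→10 (data[10]=14≤17), i→3 (data[3]=18≥17); i<j, swap → [6,5,16,14,11,9,7,13,10,15,18,17,19]
j→9, i→10; i≥j, return j=9. data = [6,5,16,14,11,9,7,13,10,15,18,17,19]

[6,5,16,14,11,9,7,13,10,15,18,17,19]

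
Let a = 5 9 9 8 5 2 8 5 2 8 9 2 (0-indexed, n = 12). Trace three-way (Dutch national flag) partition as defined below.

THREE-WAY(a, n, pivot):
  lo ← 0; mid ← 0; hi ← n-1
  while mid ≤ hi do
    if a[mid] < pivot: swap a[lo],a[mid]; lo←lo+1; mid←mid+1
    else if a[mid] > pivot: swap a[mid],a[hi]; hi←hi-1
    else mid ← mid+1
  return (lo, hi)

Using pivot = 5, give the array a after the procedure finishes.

2 2 2 5 5 5 8 8 8 9 9 9

pivot = 5; lo=0, mid=0, hi=11
a[mid]=5=5: mid=1
a[mid]=9>5: swap a[1],a[11]; hi=10 → 5 2 9 8 5 2 8 5 2 8 9 9
a[mid]=2<5: swap a[0],a[1]; lo=1,mid=2 → 2 5 9 8 5 2 8 5 2 8 9 9
a[mid]=9>5: swap a[2],a[10]; hi=9 → 2 5 9 8 5 2 8 5 2 8 9 9
a[mid]=9>5: swap a[2],a[9]; hi=8 → 2 5 8 8 5 2 8 5 2 9 9 9
a[mid]=8>5: swap a[2],a[8]; hi=7 → 2 5 2 8 5 2 8 5 8 9 9 9
a[mid]=2<5: swap a[1],a[2]; lo=2,mid=3 → 2 2 5 8 5 2 8 5 8 9 9 9
a[mid]=8>5: swap a[3],a[7]; hi=6 → 2 2 5 5 5 2 8 8 8 9 9 9
a[mid]=5=5: mid=4
a[mid]=5=5: mid=5
a[mid]=2<5: swap a[2],a[5]; lo=3,mid=6 → 2 2 2 5 5 5 8 8 8 9 9 9
a[mid]=8>5: swap a[6],a[6]; hi=5 → 2 2 2 5 5 5 8 8 8 9 9 9
end: lo=3, hi=5; a = 2 2 2 5 5 5 8 8 8 9 9 9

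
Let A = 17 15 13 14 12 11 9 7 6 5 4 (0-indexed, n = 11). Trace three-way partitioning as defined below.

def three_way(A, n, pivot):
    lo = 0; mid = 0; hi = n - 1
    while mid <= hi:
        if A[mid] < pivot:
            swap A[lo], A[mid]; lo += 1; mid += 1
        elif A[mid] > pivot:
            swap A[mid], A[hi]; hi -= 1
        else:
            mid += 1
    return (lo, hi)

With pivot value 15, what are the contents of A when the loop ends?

pivot = 15; lo=0, mid=0, hi=10
A[mid]=17>15: swap A[0],A[10]; hi=9 → 4 15 13 14 12 11 9 7 6 5 17
A[mid]=4<15: swap A[0],A[0]; lo=1,mid=1 → 4 15 13 14 12 11 9 7 6 5 17
A[mid]=15=15: mid=2
A[mid]=13<15: swap A[1],A[2]; lo=2,mid=3 → 4 13 15 14 12 11 9 7 6 5 17
A[mid]=14<15: swap A[2],A[3]; lo=3,mid=4 → 4 13 14 15 12 11 9 7 6 5 17
A[mid]=12<15: swap A[3],A[4]; lo=4,mid=5 → 4 13 14 12 15 11 9 7 6 5 17
A[mid]=11<15: swap A[4],A[5]; lo=5,mid=6 → 4 13 14 12 11 15 9 7 6 5 17
A[mid]=9<15: swap A[5],A[6]; lo=6,mid=7 → 4 13 14 12 11 9 15 7 6 5 17
A[mid]=7<15: swap A[6],A[7]; lo=7,mid=8 → 4 13 14 12 11 9 7 15 6 5 17
A[mid]=6<15: swap A[7],A[8]; lo=8,mid=9 → 4 13 14 12 11 9 7 6 15 5 17
A[mid]=5<15: swap A[8],A[9]; lo=9,mid=10 → 4 13 14 12 11 9 7 6 5 15 17
end: lo=9, hi=9; A = 4 13 14 12 11 9 7 6 5 15 17

4 13 14 12 11 9 7 6 5 15 17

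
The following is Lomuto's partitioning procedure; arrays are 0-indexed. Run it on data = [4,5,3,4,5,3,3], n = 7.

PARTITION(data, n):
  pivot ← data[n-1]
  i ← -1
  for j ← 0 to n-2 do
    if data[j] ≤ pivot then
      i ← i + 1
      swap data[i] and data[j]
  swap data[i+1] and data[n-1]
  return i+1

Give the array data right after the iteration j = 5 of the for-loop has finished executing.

[3,3,4,4,5,5,3]

pivot=3, i=-1
j=0: 4>3, skip
j=1: 5>3, skip
j=2: 3≤3, i=0, swap(0,2) ⇒ [3,5,4,4,5,3,3]
j=3: 4>3, skip
j=4: 5>3, skip
j=5: 3≤3, i=1, swap(1,5) ⇒ [3,3,4,4,5,5,3]
(after j=5) data = [3,3,4,4,5,5,3]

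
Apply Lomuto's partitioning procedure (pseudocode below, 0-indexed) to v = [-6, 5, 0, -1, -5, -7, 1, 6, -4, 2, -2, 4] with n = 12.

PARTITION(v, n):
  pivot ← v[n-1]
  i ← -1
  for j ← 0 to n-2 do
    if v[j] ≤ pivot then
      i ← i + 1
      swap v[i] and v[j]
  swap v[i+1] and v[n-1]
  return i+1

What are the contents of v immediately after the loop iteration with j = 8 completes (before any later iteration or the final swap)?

pivot = v[11] = 4; i = -1
j=0: v[0]=-6 ≤ 4 → i=0, swap v[0],v[0] (no change) → [-6, 5, 0, -1, -5, -7, 1, 6, -4, 2, -2, 4]
j=1: v[1]=5 > 4 → no swap
j=2: v[2]=0 ≤ 4 → i=1, swap v[1],v[2] → [-6, 0, 5, -1, -5, -7, 1, 6, -4, 2, -2, 4]
j=3: v[3]=-1 ≤ 4 → i=2, swap v[2],v[3] → [-6, 0, -1, 5, -5, -7, 1, 6, -4, 2, -2, 4]
j=4: v[4]=-5 ≤ 4 → i=3, swap v[3],v[4] → [-6, 0, -1, -5, 5, -7, 1, 6, -4, 2, -2, 4]
j=5: v[5]=-7 ≤ 4 → i=4, swap v[4],v[5] → [-6, 0, -1, -5, -7, 5, 1, 6, -4, 2, -2, 4]
j=6: v[6]=1 ≤ 4 → i=5, swap v[5],v[6] → [-6, 0, -1, -5, -7, 1, 5, 6, -4, 2, -2, 4]
j=7: v[7]=6 > 4 → no swap
j=8: v[8]=-4 ≤ 4 → i=6, swap v[6],v[8] → [-6, 0, -1, -5, -7, 1, -4, 6, 5, 2, -2, 4]
(after j=8) v = [-6, 0, -1, -5, -7, 1, -4, 6, 5, 2, -2, 4]

[-6, 0, -1, -5, -7, 1, -4, 6, 5, 2, -2, 4]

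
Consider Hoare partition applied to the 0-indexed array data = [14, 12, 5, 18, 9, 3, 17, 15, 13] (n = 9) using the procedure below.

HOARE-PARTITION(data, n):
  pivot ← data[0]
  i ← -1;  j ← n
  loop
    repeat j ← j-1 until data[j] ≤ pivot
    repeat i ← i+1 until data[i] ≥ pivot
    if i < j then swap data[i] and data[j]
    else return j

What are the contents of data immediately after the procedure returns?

[13, 12, 5, 3, 9, 18, 17, 15, 14]

pivot = data[0] = 14; i = -1, j = 9
j→8 (data[8]=13≤14), i→0 (data[0]=14≥14); i<j, swap → [13, 12, 5, 18, 9, 3, 17, 15, 14]
j→5 (data[5]=3≤14), i→3 (data[3]=18≥14); i<j, swap → [13, 12, 5, 3, 9, 18, 17, 15, 14]
j→4, i→5; i≥j, return j=4. data = [13, 12, 5, 3, 9, 18, 17, 15, 14]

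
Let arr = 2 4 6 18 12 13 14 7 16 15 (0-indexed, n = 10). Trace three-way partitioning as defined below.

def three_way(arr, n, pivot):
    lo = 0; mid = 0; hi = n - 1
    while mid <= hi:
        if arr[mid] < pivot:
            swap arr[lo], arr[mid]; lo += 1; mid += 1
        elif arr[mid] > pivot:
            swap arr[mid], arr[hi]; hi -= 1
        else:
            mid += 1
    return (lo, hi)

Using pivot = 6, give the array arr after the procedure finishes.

2 4 6 12 13 14 7 16 15 18

pivot = 6; lo=0, mid=0, hi=9
arr[mid]=2<6: swap arr[0],arr[0]; lo=1,mid=1 → 2 4 6 18 12 13 14 7 16 15
arr[mid]=4<6: swap arr[1],arr[1]; lo=2,mid=2 → 2 4 6 18 12 13 14 7 16 15
arr[mid]=6=6: mid=3
arr[mid]=18>6: swap arr[3],arr[9]; hi=8 → 2 4 6 15 12 13 14 7 16 18
arr[mid]=15>6: swap arr[3],arr[8]; hi=7 → 2 4 6 16 12 13 14 7 15 18
arr[mid]=16>6: swap arr[3],arr[7]; hi=6 → 2 4 6 7 12 13 14 16 15 18
arr[mid]=7>6: swap arr[3],arr[6]; hi=5 → 2 4 6 14 12 13 7 16 15 18
arr[mid]=14>6: swap arr[3],arr[5]; hi=4 → 2 4 6 13 12 14 7 16 15 18
arr[mid]=13>6: swap arr[3],arr[4]; hi=3 → 2 4 6 12 13 14 7 16 15 18
arr[mid]=12>6: swap arr[3],arr[3]; hi=2 → 2 4 6 12 13 14 7 16 15 18
end: lo=2, hi=2; arr = 2 4 6 12 13 14 7 16 15 18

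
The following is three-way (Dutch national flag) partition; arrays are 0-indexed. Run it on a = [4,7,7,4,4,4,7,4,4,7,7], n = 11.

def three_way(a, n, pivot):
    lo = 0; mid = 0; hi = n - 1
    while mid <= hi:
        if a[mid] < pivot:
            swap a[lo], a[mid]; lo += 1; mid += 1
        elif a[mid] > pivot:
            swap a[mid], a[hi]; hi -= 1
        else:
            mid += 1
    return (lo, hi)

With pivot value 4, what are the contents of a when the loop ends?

[4,4,4,4,4,4,7,7,7,7,7]

lo=0 mid=0 hi=10
4=4: mid=1
7>4: swap(1,10), hi=9 ⇒ [4,7,7,4,4,4,7,4,4,7,7]
7>4: swap(1,9), hi=8 ⇒ [4,7,7,4,4,4,7,4,4,7,7]
7>4: swap(1,8), hi=7 ⇒ [4,4,7,4,4,4,7,4,7,7,7]
4=4: mid=2
7>4: swap(2,7), hi=6 ⇒ [4,4,4,4,4,4,7,7,7,7,7]
4=4: mid=3
4=4: mid=4
4=4: mid=5
4=4: mid=6
7>4: swap(6,6), hi=5 ⇒ [4,4,4,4,4,4,7,7,7,7,7]
done. lo=0 hi=5; a=[4,4,4,4,4,4,7,7,7,7,7]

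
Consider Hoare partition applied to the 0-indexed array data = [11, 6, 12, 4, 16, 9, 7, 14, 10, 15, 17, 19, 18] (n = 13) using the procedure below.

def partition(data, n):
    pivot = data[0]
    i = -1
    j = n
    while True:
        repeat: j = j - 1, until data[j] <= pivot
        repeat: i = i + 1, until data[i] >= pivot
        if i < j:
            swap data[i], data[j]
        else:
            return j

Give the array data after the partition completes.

pivot = data[0] = 11; i = -1, j = 13
j→8 (data[8]=10≤11), i→0 (data[0]=11≥11); i<j, swap → [10, 6, 12, 4, 16, 9, 7, 14, 11, 15, 17, 19, 18]
j→6 (data[6]=7≤11), i→2 (data[2]=12≥11); i<j, swap → [10, 6, 7, 4, 16, 9, 12, 14, 11, 15, 17, 19, 18]
j→5 (data[5]=9≤11), i→4 (data[4]=16≥11); i<j, swap → [10, 6, 7, 4, 9, 16, 12, 14, 11, 15, 17, 19, 18]
j→4, i→5; i≥j, return j=4. data = [10, 6, 7, 4, 9, 16, 12, 14, 11, 15, 17, 19, 18]

[10, 6, 7, 4, 9, 16, 12, 14, 11, 15, 17, 19, 18]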